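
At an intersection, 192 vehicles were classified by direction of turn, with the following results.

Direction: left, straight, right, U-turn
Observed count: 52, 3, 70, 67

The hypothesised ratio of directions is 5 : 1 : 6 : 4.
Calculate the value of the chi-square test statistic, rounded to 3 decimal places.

Ratio total = 16. Expected counts: 192×5/16 = 60, 192×1/16 = 12, 192×6/16 = 72, 192×4/16 = 48.
χ² = (52−60)²/60 + (3−12)²/12 + (70−72)²/72 + (67−48)²/48
   = 1.0667 + 6.7500 + 0.0556 + 7.5208
Sum = 15.393

15.393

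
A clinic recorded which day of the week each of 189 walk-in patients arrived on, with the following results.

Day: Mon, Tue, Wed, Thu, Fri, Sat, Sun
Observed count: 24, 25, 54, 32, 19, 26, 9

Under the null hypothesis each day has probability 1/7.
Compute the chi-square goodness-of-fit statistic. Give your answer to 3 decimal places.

Expected count for each of the 7 categories: 189/7 = 27.
cat         O        E   (O−E)²/E
Mon        24       27     0.3333
Tue        25       27     0.1481
Wed        54       27    27.0000
Thu        32       27     0.9259
Fri        19       27     2.3704
Sat        26       27     0.0370
Sun         9       27    12.0000
Sum = 42.815

42.815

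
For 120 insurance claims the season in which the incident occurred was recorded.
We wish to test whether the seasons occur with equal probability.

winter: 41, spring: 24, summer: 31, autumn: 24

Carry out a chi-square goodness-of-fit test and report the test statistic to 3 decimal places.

Under H₀ each category has probability 1/4, so each expected count is 120/4 = 30.
winter: (41 − 30)²/30 = 121/30 = 4.0333
spring: (24 − 30)²/30 = 36/30 = 1.2000
summer: (31 − 30)²/30 = 1/30 = 0.0333
autumn: (24 − 30)²/30 = 36/30 = 1.2000
Sum = 6.467

6.467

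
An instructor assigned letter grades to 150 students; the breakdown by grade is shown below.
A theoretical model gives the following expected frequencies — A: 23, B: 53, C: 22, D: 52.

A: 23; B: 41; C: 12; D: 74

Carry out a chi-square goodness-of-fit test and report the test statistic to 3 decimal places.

16.570

cat         O        E   (O−E)²/E
A          23       23     0.0000
B          41       53     2.7170
C          12       22     4.5455
D          74       52     9.3077
Sum = 16.570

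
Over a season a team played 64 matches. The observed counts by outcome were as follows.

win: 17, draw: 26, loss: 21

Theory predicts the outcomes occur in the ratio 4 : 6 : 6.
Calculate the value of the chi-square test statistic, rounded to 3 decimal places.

0.604

Ratio total = 16. Expected counts: 64×4/16 = 16, 64×6/16 = 24, 64×6/16 = 24.
χ² = (17−16)²/16 + (26−24)²/24 + (21−24)²/24
   = 0.0625 + 0.1667 + 0.3750
Sum = 0.604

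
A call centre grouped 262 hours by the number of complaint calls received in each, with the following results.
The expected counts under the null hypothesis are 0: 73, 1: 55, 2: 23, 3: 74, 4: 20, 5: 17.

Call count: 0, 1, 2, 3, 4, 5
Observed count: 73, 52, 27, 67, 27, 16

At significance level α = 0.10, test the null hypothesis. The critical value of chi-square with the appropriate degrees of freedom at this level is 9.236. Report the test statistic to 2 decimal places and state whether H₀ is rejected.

0: (73 − 73)²/73 = 0/73 = 0.000
1: (52 − 55)²/55 = 9/55 = 0.164
2: (27 − 23)²/23 = 16/23 = 0.696
3: (67 − 74)²/74 = 49/74 = 0.662
4: (27 − 20)²/20 = 49/20 = 2.450
5: (16 − 17)²/17 = 1/17 = 0.059
Sum = 4.03
df = 5. Since 4.03 < 9.236, we do not reject H₀.

4.03; do not reject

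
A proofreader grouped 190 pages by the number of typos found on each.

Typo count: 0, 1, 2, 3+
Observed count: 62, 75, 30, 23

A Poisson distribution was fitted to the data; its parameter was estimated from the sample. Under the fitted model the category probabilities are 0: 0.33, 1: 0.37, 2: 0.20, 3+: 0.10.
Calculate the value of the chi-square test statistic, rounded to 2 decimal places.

2.85

Expected counts E_i = n·p_i: 190×0.33 = 62.7, 190×0.37 = 70.3, 190×0.20 = 38, 190×0.10 = 19.
cat         O        E   (O−E)²/E
0          62     62.7      0.008
1          75     70.3      0.314
2          30       38      1.684
3+         23       19      0.842
Sum = 2.85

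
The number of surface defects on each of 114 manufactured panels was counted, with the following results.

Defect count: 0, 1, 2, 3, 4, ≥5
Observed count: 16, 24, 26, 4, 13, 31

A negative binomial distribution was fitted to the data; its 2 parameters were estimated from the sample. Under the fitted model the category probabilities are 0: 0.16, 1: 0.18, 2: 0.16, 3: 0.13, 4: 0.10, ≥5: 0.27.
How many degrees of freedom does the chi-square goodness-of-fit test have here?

There are k = 6 categories and 2 parameters estimated from the data, so df = 6 − 1 − 2 = 3.

3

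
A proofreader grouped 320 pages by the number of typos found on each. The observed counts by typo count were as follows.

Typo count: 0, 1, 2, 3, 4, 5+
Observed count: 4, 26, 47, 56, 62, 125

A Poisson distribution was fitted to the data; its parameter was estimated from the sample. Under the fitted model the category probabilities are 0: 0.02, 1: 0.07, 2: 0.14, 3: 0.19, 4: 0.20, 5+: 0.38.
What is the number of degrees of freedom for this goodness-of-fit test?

There are k = 6 categories and 1 parameter estimated from the data, so df = 6 − 1 − 1 = 4.

4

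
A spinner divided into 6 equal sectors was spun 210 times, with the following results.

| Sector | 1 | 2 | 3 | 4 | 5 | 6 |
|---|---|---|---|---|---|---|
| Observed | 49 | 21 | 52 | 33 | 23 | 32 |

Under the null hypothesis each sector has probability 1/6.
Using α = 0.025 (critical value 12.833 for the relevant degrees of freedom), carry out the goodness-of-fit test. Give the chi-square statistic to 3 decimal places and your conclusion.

Expected count for each of the 6 categories: 210/6 = 35.
cat         O        E   (O−E)²/E
1          49       35     5.6000
2          21       35     5.6000
3          52       35     8.2571
4          33       35     0.1143
5          23       35     4.1143
6          32       35     0.2571
Sum = 23.943
df = 5. Since 23.943 > 12.833, we reject H₀.

23.943; reject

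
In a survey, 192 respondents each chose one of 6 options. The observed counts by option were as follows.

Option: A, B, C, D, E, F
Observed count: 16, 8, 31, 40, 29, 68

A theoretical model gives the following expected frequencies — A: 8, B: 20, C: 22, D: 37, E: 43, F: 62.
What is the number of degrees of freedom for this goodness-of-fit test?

There are k = 6 categories and no parameters were estimated from the data, so df = 6 − 1 = 5.

5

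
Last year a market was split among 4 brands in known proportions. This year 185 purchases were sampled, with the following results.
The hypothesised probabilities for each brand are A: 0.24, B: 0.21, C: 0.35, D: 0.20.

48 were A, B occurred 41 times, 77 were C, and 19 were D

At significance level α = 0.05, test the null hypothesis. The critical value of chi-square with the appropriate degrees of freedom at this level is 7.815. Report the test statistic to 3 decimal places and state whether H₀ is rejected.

Expected counts E_i = n·p_i: 185×0.24 = 44.4, 185×0.21 = 38.85, 185×0.35 = 64.75, 185×0.20 = 37.
A: (48 − 44.4)²/44.4 = 12.96/44.4 = 0.2919
B: (41 − 38.85)²/38.85 = 4.6225/38.85 = 0.1190
C: (77 − 64.75)²/64.75 = 150.0625/64.75 = 2.3176
D: (19 − 37)²/37 = 324/37 = 8.7568
Sum = 11.485
df = 3. Since 11.485 > 7.815, we reject H₀.

11.485; reject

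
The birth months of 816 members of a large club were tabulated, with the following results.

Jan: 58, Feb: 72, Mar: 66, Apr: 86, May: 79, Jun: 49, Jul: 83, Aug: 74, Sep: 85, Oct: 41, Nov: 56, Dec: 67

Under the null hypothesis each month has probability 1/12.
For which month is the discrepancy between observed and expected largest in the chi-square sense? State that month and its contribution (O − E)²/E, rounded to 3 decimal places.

Expected count for each of the 12 categories: 816/12 = 68.
χ² = (58−68)²/68 + (72−68)²/68 + (66−68)²/68 + (86−68)²/68 + (79−68)²/68 + (49−68)²/68 + (83−68)²/68 + (74−68)²/68 + (85−68)²/68 + (41−68)²/68 + (56−68)²/68 + (67−68)²/68
   = 1.4706 + 0.2353 + 0.0588 + 4.7647 + 1.7794 + 5.3088 + 3.3088 + 0.5294 + 4.2500 + 10.7206 + 2.1176 + 0.0147
The largest term is for Oct: 10.721.

Oct, 10.721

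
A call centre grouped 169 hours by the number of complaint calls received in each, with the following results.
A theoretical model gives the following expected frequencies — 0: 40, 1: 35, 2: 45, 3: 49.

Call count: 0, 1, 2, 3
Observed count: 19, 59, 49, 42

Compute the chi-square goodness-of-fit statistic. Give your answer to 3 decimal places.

0: (19 − 40)²/40 = 441/40 = 11.0250
1: (59 − 35)²/35 = 576/35 = 16.4571
2: (49 − 45)²/45 = 16/45 = 0.3556
3: (42 − 49)²/49 = 49/49 = 1.0000
Sum = 28.838

28.838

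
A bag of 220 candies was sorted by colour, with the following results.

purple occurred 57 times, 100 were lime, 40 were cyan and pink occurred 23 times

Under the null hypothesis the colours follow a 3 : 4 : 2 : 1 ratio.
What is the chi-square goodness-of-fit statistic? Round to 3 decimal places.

Ratio total = 10. Expected counts: 220×3/10 = 66, 220×4/10 = 88, 220×2/10 = 44, 220×1/10 = 22.
χ² = (57−66)²/66 + (100−88)²/88 + (40−44)²/44 + (23−22)²/22
   = 1.2273 + 1.6364 + 0.3636 + 0.0455
Sum = 3.273

3.273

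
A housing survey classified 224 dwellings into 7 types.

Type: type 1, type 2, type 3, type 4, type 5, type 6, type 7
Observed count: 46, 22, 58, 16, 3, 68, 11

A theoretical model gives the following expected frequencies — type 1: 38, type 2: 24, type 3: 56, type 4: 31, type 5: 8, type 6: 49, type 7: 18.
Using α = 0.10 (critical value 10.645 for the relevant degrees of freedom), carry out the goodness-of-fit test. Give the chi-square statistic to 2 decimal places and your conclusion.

22.39; reject

type 1: (46 − 38)²/38 = 64/38 = 1.684
type 2: (22 − 24)²/24 = 4/24 = 0.167
type 3: (58 − 56)²/56 = 4/56 = 0.071
type 4: (16 − 31)²/31 = 225/31 = 7.258
type 5: (3 − 8)²/8 = 25/8 = 3.125
type 6: (68 − 49)²/49 = 361/49 = 7.367
type 7: (11 − 18)²/18 = 49/18 = 2.722
Sum = 22.39
df = 6. Since 22.39 > 10.645, we reject H₀.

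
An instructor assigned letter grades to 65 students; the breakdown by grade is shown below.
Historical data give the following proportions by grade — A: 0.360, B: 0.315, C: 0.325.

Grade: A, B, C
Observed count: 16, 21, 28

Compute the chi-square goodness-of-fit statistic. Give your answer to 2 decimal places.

Expected counts E_i = n·p_i: 65×0.360 = 23.4, 65×0.315 = 20.475, 65×0.325 = 21.125.
χ² = (16−23.4)²/23.4 + (21−20.475)²/20.475 + (28−21.125)²/21.125
   = 2.340 + 0.013 + 2.237
Sum = 4.59

4.59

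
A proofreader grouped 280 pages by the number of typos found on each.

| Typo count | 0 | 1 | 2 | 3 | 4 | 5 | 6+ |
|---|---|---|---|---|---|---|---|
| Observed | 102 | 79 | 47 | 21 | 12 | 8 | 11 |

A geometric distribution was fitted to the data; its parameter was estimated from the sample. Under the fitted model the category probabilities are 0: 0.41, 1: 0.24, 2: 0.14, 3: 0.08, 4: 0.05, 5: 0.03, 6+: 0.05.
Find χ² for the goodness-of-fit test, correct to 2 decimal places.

Expected counts E_i = n·p_i: 280×0.41 = 114.8, 280×0.24 = 67.2, 280×0.14 = 39.2, 280×0.08 = 22.4, 280×0.05 = 14, 280×0.03 = 8.4, 280×0.05 = 14.
0: (102 − 114.8)²/114.8 = 163.84/114.8 = 1.427
1: (79 − 67.2)²/67.2 = 139.24/67.2 = 2.072
2: (47 − 39.2)²/39.2 = 60.84/39.2 = 1.552
3: (21 − 22.4)²/22.4 = 1.96/22.4 = 0.088
4: (12 − 14)²/14 = 4/14 = 0.286
5: (8 − 8.4)²/8.4 = 0.16/8.4 = 0.019
6+: (11 − 14)²/14 = 9/14 = 0.643
Sum = 6.09

6.09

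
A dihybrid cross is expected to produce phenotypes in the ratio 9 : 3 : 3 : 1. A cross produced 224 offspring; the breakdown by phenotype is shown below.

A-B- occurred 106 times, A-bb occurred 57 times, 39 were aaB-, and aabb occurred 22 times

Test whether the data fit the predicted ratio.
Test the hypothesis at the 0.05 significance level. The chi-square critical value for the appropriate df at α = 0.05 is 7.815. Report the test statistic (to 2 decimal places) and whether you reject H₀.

Ratio total = 16. Expected counts: 224×9/16 = 126, 224×3/16 = 42, 224×3/16 = 42, 224×1/16 = 14.
cat         O        E   (O−E)²/E
A-B-      106      126      3.175
A-bb       57       42      5.357
aaB-       39       42      0.214
aabb       22       14      4.571
Sum = 13.32
df = 3. Since 13.32 > 7.815, we reject H₀.

13.32; reject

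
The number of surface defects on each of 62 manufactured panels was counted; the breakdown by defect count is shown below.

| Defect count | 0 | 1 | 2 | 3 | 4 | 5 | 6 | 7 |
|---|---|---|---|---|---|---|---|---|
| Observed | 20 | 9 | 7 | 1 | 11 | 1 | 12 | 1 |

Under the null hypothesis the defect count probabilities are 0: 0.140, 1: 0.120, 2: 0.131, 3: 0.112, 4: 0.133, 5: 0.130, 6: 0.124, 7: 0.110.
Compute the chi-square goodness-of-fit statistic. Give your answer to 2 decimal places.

34.82

Expected counts E_i = n·p_i: 62×0.140 = 8.68, 62×0.120 = 7.44, 62×0.131 = 8.122, 62×0.112 = 6.944, 62×0.133 = 8.246, 62×0.130 = 8.06, 62×0.124 = 7.688, 62×0.110 = 6.82.
cat         O        E   (O−E)²/E
0          20     8.68     14.763
1           9     7.44      0.327
2           7    8.122      0.155
3           1    6.944      5.088
4          11    8.246      0.920
5           1     8.06      6.184
6          12    7.688      2.418
7           1     6.82      4.967
Sum = 34.82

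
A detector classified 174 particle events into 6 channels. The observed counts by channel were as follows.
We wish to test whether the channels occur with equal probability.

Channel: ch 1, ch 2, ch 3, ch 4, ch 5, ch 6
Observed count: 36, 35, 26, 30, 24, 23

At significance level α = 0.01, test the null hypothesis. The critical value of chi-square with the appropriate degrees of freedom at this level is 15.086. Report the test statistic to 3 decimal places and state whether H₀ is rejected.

5.379; do not reject

Expected count for each of the 6 categories: 174/6 = 29.
cat         O        E   (O−E)²/E
ch 1       36       29     1.6897
ch 2       35       29     1.2414
ch 3       26       29     0.3103
ch 4       30       29     0.0345
ch 5       24       29     0.8621
ch 6       23       29     1.2414
Sum = 5.379
df = 5. Since 5.379 < 15.086, we do not reject H₀.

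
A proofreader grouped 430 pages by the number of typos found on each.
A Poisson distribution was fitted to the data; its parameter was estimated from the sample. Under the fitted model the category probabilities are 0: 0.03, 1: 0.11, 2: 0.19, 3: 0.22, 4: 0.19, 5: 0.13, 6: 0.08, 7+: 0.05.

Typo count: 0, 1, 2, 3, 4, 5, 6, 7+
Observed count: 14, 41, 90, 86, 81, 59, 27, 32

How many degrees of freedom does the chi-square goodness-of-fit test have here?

There are k = 8 categories and 1 parameter estimated from the data, so df = 8 − 1 − 1 = 6.

6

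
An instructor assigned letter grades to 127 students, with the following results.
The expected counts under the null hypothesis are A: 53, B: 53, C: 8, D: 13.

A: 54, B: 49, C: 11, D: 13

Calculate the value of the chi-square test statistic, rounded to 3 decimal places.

A: (54 − 53)²/53 = 1/53 = 0.0189
B: (49 − 53)²/53 = 16/53 = 0.3019
C: (11 − 8)²/8 = 9/8 = 1.1250
D: (13 − 13)²/13 = 0/13 = 0.0000
Sum = 1.446

1.446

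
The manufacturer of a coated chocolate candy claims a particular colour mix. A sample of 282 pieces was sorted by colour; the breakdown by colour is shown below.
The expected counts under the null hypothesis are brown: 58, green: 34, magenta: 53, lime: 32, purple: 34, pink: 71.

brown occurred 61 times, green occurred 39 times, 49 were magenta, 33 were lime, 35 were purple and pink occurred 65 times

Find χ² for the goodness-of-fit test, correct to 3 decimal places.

χ² = (61−58)²/58 + (39−34)²/34 + (49−53)²/53 + (33−32)²/32 + (35−34)²/34 + (65−71)²/71
   = 0.1552 + 0.7353 + 0.3019 + 0.0313 + 0.0294 + 0.5070
Sum = 1.760

1.760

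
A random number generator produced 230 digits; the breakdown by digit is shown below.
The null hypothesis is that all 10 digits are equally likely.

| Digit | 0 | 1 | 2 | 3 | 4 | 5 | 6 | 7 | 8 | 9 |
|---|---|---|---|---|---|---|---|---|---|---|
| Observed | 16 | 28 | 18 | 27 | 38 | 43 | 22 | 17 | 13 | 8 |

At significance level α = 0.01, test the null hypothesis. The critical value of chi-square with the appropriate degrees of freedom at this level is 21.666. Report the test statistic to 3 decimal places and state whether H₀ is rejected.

47.913; reject

Expected count for each of the 10 categories: 230/10 = 23.
χ² = (16−23)²/23 + (28−23)²/23 + (18−23)²/23 + (27−23)²/23 + (38−23)²/23 + (43−23)²/23 + (22−23)²/23 + (17−23)²/23 + (13−23)²/23 + (8−23)²/23
   = 2.1304 + 1.0870 + 1.0870 + 0.6957 + 9.7826 + 17.3913 + 0.0435 + 1.5652 + 4.3478 + 9.7826
Sum = 47.913
df = 9. Since 47.913 > 21.666, we reject H₀.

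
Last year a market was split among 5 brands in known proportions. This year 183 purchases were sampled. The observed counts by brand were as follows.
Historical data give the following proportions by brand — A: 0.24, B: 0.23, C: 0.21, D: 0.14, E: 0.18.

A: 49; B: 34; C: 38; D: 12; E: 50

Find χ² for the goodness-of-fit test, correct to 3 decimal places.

Expected counts E_i = n·p_i: 183×0.24 = 43.92, 183×0.23 = 42.09, 183×0.21 = 38.43, 183×0.14 = 25.62, 183×0.18 = 32.94.
χ² = (49−43.92)²/43.92 + (34−42.09)²/42.09 + (38−38.43)²/38.43 + (12−25.62)²/25.62 + (50−32.94)²/32.94
   = 0.5876 + 1.5550 + 0.0048 + 7.2406 + 8.8356
Sum = 18.224

18.224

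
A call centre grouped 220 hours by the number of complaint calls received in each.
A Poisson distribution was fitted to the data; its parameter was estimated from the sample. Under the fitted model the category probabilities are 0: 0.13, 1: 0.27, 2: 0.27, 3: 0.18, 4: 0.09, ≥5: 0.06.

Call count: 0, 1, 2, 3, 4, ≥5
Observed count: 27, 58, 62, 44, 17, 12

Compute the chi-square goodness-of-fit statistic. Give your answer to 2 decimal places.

1.23

Expected counts E_i = n·p_i: 220×0.13 = 28.6, 220×0.27 = 59.4, 220×0.27 = 59.4, 220×0.18 = 39.6, 220×0.09 = 19.8, 220×0.06 = 13.2.
cat         O        E   (O−E)²/E
0          27     28.6      0.090
1          58     59.4      0.033
2          62     59.4      0.114
3          44     39.6      0.489
4          17     19.8      0.396
≥5         12     13.2      0.109
Sum = 1.23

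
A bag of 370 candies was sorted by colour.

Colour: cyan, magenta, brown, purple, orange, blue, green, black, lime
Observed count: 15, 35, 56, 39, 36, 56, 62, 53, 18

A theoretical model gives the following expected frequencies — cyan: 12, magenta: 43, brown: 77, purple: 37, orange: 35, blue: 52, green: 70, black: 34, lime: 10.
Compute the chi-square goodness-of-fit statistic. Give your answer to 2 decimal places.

cyan: (15 − 12)²/12 = 9/12 = 0.750
magenta: (35 − 43)²/43 = 64/43 = 1.488
brown: (56 − 77)²/77 = 441/77 = 5.727
purple: (39 − 37)²/37 = 4/37 = 0.108
orange: (36 − 35)²/35 = 1/35 = 0.029
blue: (56 − 52)²/52 = 16/52 = 0.308
green: (62 − 70)²/70 = 64/70 = 0.914
black: (53 − 34)²/34 = 361/34 = 10.618
lime: (18 − 10)²/10 = 64/10 = 6.400
Sum = 26.34

26.34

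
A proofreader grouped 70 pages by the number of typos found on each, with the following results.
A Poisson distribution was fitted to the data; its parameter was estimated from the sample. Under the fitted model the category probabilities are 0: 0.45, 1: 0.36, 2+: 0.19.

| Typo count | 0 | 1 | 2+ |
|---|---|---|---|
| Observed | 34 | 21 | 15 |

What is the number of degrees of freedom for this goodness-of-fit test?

1

There are k = 3 categories and 1 parameter estimated from the data, so df = 3 − 1 − 1 = 1.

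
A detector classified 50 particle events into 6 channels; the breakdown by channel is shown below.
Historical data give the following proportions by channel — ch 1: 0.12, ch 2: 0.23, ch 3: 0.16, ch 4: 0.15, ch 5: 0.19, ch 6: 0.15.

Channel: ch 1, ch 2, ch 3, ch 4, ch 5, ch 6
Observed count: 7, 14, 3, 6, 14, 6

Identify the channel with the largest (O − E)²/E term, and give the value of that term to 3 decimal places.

ch 3, 3.125

Expected counts E_i = n·p_i: 50×0.12 = 6, 50×0.23 = 11.5, 50×0.16 = 8, 50×0.15 = 7.5, 50×0.19 = 9.5, 50×0.15 = 7.5.
cat         O        E   (O−E)²/E
ch 1        7        6     0.1667
ch 2       14     11.5     0.5435
ch 3        3        8     3.1250
ch 4        6      7.5     0.3000
ch 5       14      9.5     2.1316
ch 6        6      7.5     0.3000
The largest term is for ch 3: 3.125.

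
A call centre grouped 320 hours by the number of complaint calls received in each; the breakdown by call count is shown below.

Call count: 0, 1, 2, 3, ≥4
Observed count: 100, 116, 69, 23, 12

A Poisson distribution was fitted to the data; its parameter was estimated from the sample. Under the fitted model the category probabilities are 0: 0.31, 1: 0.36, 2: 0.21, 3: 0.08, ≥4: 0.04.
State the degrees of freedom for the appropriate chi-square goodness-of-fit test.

There are k = 5 categories and 1 parameter estimated from the data, so df = 5 − 1 − 1 = 3.

3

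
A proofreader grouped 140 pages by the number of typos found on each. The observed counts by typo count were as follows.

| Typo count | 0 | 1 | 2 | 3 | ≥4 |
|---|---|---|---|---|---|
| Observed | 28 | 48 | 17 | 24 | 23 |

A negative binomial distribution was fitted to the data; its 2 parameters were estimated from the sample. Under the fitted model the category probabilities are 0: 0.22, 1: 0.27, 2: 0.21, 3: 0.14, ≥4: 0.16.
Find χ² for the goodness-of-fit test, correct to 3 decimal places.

9.241

Expected counts E_i = n·p_i: 140×0.22 = 30.8, 140×0.27 = 37.8, 140×0.21 = 29.4, 140×0.14 = 19.6, 140×0.16 = 22.4.
χ² = (28−30.8)²/30.8 + (48−37.8)²/37.8 + (17−29.4)²/29.4 + (24−19.6)²/19.6 + (23−22.4)²/22.4
   = 0.2545 + 2.7524 + 5.2299 + 0.9878 + 0.0161
Sum = 9.241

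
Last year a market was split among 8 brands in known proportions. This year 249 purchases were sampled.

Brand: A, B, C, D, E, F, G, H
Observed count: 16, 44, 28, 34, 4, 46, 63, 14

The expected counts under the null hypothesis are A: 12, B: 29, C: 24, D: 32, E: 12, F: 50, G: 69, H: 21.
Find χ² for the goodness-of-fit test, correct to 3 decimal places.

18.392

cat         O        E   (O−E)²/E
A          16       12     1.3333
B          44       29     7.7586
C          28       24     0.6667
D          34       32     0.1250
E           4       12     5.3333
F          46       50     0.3200
G          63       69     0.5217
H          14       21     2.3333
Sum = 18.392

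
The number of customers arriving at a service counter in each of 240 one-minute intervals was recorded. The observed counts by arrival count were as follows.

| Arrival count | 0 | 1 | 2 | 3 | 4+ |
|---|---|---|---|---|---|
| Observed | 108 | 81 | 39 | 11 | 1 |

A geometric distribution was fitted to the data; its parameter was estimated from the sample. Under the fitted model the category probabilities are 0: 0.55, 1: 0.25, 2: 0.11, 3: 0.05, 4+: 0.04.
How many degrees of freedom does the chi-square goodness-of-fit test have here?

There are k = 5 categories and 1 parameter estimated from the data, so df = 5 − 1 − 1 = 3.

3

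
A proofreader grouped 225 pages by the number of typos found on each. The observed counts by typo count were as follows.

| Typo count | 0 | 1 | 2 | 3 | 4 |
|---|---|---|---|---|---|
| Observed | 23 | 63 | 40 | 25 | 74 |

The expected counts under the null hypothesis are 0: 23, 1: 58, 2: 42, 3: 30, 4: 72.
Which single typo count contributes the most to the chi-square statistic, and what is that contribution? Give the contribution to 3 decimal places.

0: (23 − 23)²/23 = 0/23 = 0.0000
1: (63 − 58)²/58 = 25/58 = 0.4310
2: (40 − 42)²/42 = 4/42 = 0.0952
3: (25 − 30)²/30 = 25/30 = 0.8333
4: (74 − 72)²/72 = 4/72 = 0.0556
The largest term is for 3: 0.833.

3, 0.833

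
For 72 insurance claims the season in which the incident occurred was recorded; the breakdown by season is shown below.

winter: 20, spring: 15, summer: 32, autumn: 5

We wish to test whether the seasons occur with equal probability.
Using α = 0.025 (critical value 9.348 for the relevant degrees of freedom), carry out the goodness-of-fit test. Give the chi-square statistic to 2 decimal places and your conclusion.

Expected count for each of the 4 categories: 72/4 = 18.
cat         O        E   (O−E)²/E
winter     20       18      0.222
spring     15       18      0.500
summer     32       18     10.889
autumn      5       18      9.389
Sum = 21.00
df = 3. Since 21.00 > 9.348, we reject H₀.

21.00; reject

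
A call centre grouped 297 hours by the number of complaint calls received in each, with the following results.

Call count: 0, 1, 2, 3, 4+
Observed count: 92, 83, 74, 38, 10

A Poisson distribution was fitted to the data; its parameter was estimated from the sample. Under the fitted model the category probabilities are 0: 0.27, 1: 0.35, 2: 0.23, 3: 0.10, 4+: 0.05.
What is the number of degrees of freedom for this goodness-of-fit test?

3

There are k = 5 categories and 1 parameter estimated from the data, so df = 5 − 1 − 1 = 3.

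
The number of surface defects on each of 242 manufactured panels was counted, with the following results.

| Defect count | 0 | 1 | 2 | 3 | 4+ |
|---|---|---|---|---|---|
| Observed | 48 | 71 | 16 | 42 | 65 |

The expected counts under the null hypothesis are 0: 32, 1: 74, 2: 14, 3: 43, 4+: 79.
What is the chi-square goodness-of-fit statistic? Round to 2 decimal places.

10.91

0: (48 − 32)²/32 = 256/32 = 8.000
1: (71 − 74)²/74 = 9/74 = 0.122
2: (16 − 14)²/14 = 4/14 = 0.286
3: (42 − 43)²/43 = 1/43 = 0.023
4+: (65 − 79)²/79 = 196/79 = 2.481
Sum = 10.91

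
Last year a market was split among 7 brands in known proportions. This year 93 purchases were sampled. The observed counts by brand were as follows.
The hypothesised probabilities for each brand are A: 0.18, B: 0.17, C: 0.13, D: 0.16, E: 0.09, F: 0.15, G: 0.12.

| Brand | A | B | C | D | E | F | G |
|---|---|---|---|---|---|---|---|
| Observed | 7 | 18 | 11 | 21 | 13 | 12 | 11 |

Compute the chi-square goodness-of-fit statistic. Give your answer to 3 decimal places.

Expected counts E_i = n·p_i: 93×0.18 = 16.74, 93×0.17 = 15.81, 93×0.13 = 12.09, 93×0.16 = 14.88, 93×0.09 = 8.37, 93×0.15 = 13.95, 93×0.12 = 11.16.
cat         O        E   (O−E)²/E
A           7    16.74     5.6671
B          18    15.81     0.3034
C          11    12.09     0.0983
D          21    14.88     2.5171
E          13     8.37     2.5612
F          12    13.95     0.2726
G          11    11.16     0.0023
Sum = 11.422

11.422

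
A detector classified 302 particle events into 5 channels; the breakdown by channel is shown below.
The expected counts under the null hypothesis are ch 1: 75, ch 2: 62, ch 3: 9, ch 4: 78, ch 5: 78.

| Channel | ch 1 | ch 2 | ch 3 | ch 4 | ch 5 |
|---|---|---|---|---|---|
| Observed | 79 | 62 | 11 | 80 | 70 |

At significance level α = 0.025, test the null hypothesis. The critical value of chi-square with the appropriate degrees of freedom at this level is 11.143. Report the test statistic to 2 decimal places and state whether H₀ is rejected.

cat         O        E   (O−E)²/E
ch 1       79       75      0.213
ch 2       62       62      0.000
ch 3       11        9      0.444
ch 4       80       78      0.051
ch 5       70       78      0.821
Sum = 1.53
df = 4. Since 1.53 < 11.143, we do not reject H₀.

1.53; do not reject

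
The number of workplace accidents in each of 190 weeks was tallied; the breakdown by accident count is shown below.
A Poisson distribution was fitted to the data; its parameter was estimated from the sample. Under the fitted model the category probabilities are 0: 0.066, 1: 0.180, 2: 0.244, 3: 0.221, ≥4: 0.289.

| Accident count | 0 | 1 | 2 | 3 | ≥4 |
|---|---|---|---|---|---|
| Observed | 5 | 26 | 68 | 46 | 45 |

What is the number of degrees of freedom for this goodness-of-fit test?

There are k = 5 categories and 1 parameter estimated from the data, so df = 5 − 1 − 1 = 3.

3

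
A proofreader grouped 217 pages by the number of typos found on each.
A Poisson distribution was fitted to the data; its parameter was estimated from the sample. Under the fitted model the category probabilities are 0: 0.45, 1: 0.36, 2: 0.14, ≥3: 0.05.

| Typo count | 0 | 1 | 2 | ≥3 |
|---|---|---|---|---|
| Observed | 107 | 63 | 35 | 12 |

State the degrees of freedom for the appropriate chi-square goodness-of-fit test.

There are k = 4 categories and 1 parameter estimated from the data, so df = 4 − 1 − 1 = 2.

2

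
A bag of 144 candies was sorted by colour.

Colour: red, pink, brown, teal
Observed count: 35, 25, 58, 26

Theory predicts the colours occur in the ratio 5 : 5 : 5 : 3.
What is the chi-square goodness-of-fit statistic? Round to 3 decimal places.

14.517

Ratio total = 18. Expected counts: 144×5/18 = 40, 144×5/18 = 40, 144×5/18 = 40, 144×3/18 = 24.
χ² = (35−40)²/40 + (25−40)²/40 + (58−40)²/40 + (26−24)²/24
   = 0.6250 + 5.6250 + 8.1000 + 0.1667
Sum = 14.517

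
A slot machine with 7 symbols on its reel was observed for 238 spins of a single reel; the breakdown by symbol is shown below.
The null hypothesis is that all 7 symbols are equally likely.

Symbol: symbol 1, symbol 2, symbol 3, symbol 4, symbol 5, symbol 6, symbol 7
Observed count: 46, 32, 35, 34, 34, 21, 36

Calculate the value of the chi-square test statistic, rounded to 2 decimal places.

Expected count for each of the 7 categories: 238/7 = 34.
symbol 1: (46 − 34)²/34 = 144/34 = 4.235
symbol 2: (32 − 34)²/34 = 4/34 = 0.118
symbol 3: (35 − 34)²/34 = 1/34 = 0.029
symbol 4: (34 − 34)²/34 = 0/34 = 0.000
symbol 5: (34 − 34)²/34 = 0/34 = 0.000
symbol 6: (21 − 34)²/34 = 169/34 = 4.971
symbol 7: (36 − 34)²/34 = 4/34 = 0.118
Sum = 9.47

9.47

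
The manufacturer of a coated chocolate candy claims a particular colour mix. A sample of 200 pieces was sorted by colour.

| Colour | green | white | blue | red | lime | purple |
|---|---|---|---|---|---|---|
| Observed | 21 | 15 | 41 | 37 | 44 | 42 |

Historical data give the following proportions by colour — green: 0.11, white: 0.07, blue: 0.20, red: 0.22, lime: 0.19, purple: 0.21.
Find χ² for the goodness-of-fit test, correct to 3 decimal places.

2.203

Expected counts E_i = n·p_i: 200×0.11 = 22, 200×0.07 = 14, 200×0.20 = 40, 200×0.22 = 44, 200×0.19 = 38, 200×0.21 = 42.
χ² = (21−22)²/22 + (15−14)²/14 + (41−40)²/40 + (37−44)²/44 + (44−38)²/38 + (42−42)²/42
   = 0.0455 + 0.0714 + 0.0250 + 1.1136 + 0.9474 + 0.0000
Sum = 2.203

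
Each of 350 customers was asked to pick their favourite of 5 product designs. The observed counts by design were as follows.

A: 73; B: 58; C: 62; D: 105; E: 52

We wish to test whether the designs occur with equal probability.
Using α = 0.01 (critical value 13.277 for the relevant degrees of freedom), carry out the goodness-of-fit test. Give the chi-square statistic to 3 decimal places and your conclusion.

25.229; reject

Expected count for each of the 5 categories: 350/5 = 70.
A: (73 − 70)²/70 = 9/70 = 0.1286
B: (58 − 70)²/70 = 144/70 = 2.0571
C: (62 − 70)²/70 = 64/70 = 0.9143
D: (105 − 70)²/70 = 1225/70 = 17.5000
E: (52 − 70)²/70 = 324/70 = 4.6286
Sum = 25.229
df = 4. Since 25.229 > 13.277, we reject H₀.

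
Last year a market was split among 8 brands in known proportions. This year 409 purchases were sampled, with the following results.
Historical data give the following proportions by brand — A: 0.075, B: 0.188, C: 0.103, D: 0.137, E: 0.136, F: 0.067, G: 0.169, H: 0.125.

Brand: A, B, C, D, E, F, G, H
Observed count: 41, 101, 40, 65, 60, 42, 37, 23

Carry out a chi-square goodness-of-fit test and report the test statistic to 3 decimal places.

51.095

Expected counts E_i = n·p_i: 409×0.075 = 30.675, 409×0.188 = 76.892, 409×0.103 = 42.127, 409×0.137 = 56.033, 409×0.136 = 55.624, 409×0.067 = 27.403, 409×0.169 = 69.121, 409×0.125 = 51.125.
χ² = (41−30.675)²/30.675 + (101−76.892)²/76.892 + (40−42.127)²/42.127 + (65−56.033)²/56.033 + (60−55.624)²/55.624 + (42−27.403)²/27.403 + (37−69.121)²/69.121 + (23−51.125)²/51.125
   = 3.4753 + 7.5586 + 0.1074 + 1.4350 + 0.3443 + 7.7755 + 14.9268 + 15.4722
Sum = 51.095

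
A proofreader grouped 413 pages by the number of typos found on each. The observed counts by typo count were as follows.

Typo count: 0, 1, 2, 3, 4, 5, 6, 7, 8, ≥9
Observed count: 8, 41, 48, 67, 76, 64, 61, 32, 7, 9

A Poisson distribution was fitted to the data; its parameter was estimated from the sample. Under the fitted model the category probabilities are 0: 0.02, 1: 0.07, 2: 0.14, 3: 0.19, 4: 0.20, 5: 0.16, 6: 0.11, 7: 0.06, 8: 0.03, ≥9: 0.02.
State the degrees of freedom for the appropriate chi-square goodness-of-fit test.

There are k = 10 categories and 1 parameter estimated from the data, so df = 10 − 1 − 1 = 8.

8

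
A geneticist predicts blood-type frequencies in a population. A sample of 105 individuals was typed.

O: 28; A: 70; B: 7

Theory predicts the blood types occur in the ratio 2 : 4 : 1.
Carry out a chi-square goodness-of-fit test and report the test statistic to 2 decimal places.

Ratio total = 7. Expected counts: 105×2/7 = 30, 105×4/7 = 60, 105×1/7 = 15.
χ² = (28−30)²/30 + (70−60)²/60 + (7−15)²/15
   = 0.133 + 1.667 + 4.267
Sum = 6.07

6.07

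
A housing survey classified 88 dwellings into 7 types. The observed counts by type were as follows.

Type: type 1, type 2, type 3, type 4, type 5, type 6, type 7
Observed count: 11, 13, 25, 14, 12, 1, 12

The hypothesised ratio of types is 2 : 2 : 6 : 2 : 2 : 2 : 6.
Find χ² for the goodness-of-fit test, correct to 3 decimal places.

Ratio total = 22. Expected counts: 88×2/22 = 8, 88×2/22 = 8, 88×6/22 = 24, 88×2/22 = 8, 88×2/22 = 8, 88×2/22 = 8, 88×6/22 = 24.
χ² = (11−8)²/8 + (13−8)²/8 + (25−24)²/24 + (14−8)²/8 + (12−8)²/8 + (1−8)²/8 + (12−24)²/24
   = 1.1250 + 3.1250 + 0.0417 + 4.5000 + 2.0000 + 6.1250 + 6.0000
Sum = 22.917

22.917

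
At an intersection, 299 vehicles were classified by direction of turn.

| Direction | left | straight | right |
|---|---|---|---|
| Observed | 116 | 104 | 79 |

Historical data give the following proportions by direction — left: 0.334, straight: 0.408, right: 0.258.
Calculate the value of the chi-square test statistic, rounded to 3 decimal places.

5.305

Expected counts E_i = n·p_i: 299×0.334 = 99.866, 299×0.408 = 121.992, 299×0.258 = 77.142.
cat           O        E   (O−E)²/E
left        116   99.866     2.6066
straight    104  121.992     2.6536
right        79   77.142     0.0448
Sum = 5.305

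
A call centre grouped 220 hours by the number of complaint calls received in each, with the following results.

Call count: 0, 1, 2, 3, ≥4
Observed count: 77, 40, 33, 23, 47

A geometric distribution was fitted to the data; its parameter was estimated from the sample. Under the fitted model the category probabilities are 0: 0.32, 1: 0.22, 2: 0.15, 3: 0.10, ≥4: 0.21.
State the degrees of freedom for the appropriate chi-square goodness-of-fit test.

3

There are k = 5 categories and 1 parameter estimated from the data, so df = 5 − 1 − 1 = 3.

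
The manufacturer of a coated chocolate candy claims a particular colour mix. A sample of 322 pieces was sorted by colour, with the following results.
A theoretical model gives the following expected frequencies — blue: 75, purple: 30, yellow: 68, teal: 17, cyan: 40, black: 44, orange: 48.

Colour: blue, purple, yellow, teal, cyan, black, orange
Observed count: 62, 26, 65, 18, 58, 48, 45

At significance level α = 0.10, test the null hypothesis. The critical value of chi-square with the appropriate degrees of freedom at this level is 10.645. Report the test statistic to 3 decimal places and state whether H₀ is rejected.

cat         O        E   (O−E)²/E
blue       62       75     2.2533
purple     26       30     0.5333
yellow     65       68     0.1324
teal       18       17     0.0588
cyan       58       40     8.1000
black      48       44     0.3636
orange     45       48     0.1875
Sum = 11.629
df = 6. Since 11.629 > 10.645, we reject H₀.

11.629; reject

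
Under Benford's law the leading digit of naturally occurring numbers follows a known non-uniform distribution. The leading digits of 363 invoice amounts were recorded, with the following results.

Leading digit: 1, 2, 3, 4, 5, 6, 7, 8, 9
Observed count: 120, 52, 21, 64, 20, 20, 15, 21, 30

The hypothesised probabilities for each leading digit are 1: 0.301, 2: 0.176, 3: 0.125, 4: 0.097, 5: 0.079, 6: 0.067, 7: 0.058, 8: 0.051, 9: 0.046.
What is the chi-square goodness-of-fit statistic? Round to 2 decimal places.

55.96

Expected counts E_i = n·p_i: 363×0.301 = 109.263, 363×0.176 = 63.888, 363×0.125 = 45.375, 363×0.097 = 35.211, 363×0.079 = 28.677, 363×0.067 = 24.321, 363×0.058 = 21.054, 363×0.051 = 18.513, 363×0.046 = 16.698.
cat         O        E   (O−E)²/E
1         120  109.263      1.055
2          52   63.888      2.212
3          21   45.375     13.094
4          64   35.211     23.538
5          20   28.677      2.625
6          20   24.321      0.768
7          15   21.054      1.741
8          21   18.513      0.334
9          30   16.698     10.597
Sum = 55.96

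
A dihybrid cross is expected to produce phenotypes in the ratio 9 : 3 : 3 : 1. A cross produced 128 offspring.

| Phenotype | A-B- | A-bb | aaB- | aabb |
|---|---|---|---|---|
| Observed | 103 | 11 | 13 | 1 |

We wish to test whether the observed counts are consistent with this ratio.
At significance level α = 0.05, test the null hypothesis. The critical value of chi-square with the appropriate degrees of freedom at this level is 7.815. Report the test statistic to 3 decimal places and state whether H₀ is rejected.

Ratio total = 16. Expected counts: 128×9/16 = 72, 128×3/16 = 24, 128×3/16 = 24, 128×1/16 = 8.
A-B-: (103 − 72)²/72 = 961/72 = 13.3472
A-bb: (11 − 24)²/24 = 169/24 = 7.0417
aaB-: (13 − 24)²/24 = 121/24 = 5.0417
aabb: (1 − 8)²/8 = 49/8 = 6.1250
Sum = 31.556
df = 3. Since 31.556 > 7.815, we reject H₀.

31.556; reject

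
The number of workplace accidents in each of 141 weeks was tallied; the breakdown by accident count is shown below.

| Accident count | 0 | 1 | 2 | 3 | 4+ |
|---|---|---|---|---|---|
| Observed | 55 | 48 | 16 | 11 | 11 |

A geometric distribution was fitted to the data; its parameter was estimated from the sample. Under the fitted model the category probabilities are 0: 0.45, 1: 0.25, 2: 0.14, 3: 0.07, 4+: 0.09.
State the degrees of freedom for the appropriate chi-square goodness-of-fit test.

There are k = 5 categories and 1 parameter estimated from the data, so df = 5 − 1 − 1 = 3.

3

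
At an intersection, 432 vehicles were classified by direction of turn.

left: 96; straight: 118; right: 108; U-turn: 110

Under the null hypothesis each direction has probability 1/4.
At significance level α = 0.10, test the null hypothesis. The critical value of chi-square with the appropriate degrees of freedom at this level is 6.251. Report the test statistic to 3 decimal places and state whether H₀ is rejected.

Expected count for each of the 4 categories: 432/4 = 108.
cat           O        E   (O−E)²/E
left         96      108     1.3333
straight    118      108     0.9259
right       108      108     0.0000
U-turn      110      108     0.0370
Sum = 2.296
df = 3. Since 2.296 < 6.251, we do not reject H₀.

2.296; do not reject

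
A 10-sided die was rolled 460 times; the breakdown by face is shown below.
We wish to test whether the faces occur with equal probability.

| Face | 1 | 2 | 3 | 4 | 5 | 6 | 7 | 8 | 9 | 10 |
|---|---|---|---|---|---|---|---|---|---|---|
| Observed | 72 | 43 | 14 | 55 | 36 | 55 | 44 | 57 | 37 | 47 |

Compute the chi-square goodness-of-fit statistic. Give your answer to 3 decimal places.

Expected count for each of the 10 categories: 460/10 = 46.
cat         O        E   (O−E)²/E
1          72       46    14.6957
2          43       46     0.1957
3          14       46    22.2609
4          55       46     1.7609
5          36       46     2.1739
6          55       46     1.7609
7          44       46     0.0870
8          57       46     2.6304
9          37       46     1.7609
10         47       46     0.0217
Sum = 47.348

47.348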